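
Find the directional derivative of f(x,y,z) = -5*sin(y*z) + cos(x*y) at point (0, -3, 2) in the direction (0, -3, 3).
25*sqrt(2)*cos(6)/2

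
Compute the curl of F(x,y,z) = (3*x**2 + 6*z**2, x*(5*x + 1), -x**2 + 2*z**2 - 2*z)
(0, 2*x + 12*z, 10*x + 1)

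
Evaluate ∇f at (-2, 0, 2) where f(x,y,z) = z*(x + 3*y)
(2, 6, -2)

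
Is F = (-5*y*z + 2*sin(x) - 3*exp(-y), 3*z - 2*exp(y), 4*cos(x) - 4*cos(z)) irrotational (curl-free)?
No, ∇×F = (-3, -5*y + 4*sin(x), 5*z - 3*exp(-y))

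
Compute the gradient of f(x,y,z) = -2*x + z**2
(-2, 0, 2*z)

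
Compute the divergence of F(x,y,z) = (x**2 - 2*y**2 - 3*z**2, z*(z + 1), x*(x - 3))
2*x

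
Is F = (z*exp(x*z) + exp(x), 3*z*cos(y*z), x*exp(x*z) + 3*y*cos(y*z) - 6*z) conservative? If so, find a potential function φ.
Yes, F is conservative. φ = -3*z**2 + exp(x) + exp(x*z) + 3*sin(y*z)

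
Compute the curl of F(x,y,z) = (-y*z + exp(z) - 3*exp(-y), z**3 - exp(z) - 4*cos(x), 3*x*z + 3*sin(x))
(-3*z**2 + exp(z), -y - 3*z + exp(z) - 3*cos(x), z + 4*sin(x) - 3*exp(-y))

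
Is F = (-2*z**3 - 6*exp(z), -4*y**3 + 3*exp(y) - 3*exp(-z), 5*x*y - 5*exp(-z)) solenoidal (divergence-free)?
No, ∇·F = -12*y**2 + 3*exp(y) + 5*exp(-z)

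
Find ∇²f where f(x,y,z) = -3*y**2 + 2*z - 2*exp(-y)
-6 - 2*exp(-y)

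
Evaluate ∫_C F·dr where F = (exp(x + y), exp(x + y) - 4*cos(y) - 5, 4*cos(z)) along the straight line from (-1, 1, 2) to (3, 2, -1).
-8*sin(2) - 6 + exp(5)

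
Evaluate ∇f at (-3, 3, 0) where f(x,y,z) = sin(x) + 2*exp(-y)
(cos(3), -2*exp(-3), 0)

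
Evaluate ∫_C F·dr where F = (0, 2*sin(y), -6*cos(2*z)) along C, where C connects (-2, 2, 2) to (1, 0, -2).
6*sin(4) - 2 + 2*cos(2)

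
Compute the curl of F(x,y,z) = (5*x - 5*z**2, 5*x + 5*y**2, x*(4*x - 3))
(0, -8*x - 10*z + 3, 5)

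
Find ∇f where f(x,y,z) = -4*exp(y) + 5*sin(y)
(0, -4*exp(y) + 5*cos(y), 0)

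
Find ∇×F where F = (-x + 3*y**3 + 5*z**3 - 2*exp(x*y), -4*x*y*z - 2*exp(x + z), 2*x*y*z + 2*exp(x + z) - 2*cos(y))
(4*x*y + 2*x*z + 2*exp(x + z) + 2*sin(y), -2*y*z + 15*z**2 - 2*exp(x + z), 2*x*exp(x*y) - 9*y**2 - 4*y*z - 2*exp(x + z))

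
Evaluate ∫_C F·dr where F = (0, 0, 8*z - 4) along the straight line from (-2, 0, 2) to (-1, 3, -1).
0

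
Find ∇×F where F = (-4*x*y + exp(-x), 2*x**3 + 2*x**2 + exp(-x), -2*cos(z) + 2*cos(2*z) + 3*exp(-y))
(-3*exp(-y), 0, 6*x**2 + 8*x - exp(-x))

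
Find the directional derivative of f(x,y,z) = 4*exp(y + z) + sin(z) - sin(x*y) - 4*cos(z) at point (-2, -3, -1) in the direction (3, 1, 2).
sqrt(14)*(2*(-4*sin(1) + cos(1))*exp(4) + 12 + 11*exp(4)*cos(6))*exp(-4)/14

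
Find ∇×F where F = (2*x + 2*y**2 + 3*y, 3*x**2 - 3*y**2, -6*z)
(0, 0, 6*x - 4*y - 3)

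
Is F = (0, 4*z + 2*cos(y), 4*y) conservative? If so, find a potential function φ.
Yes, F is conservative. φ = 4*y*z + 2*sin(y)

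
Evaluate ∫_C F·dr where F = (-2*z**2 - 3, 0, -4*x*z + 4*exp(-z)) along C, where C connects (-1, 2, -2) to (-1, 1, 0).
-12 + 4*exp(2)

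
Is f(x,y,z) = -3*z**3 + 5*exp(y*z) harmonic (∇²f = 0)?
No, ∇²f = 5*y**2*exp(y*z) + 5*z**2*exp(y*z) - 18*z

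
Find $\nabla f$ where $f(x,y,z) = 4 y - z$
(0, 4, -1)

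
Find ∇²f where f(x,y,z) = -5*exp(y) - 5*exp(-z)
-5*exp(y) - 5*exp(-z)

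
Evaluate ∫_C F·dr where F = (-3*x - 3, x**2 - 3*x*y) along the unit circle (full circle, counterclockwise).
0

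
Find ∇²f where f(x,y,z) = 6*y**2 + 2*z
12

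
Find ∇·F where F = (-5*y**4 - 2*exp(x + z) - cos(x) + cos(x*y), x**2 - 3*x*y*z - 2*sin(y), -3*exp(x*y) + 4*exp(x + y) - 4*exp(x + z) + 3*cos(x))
-3*x*z - y*sin(x*y) - 6*exp(x + z) + sin(x) - 2*cos(y)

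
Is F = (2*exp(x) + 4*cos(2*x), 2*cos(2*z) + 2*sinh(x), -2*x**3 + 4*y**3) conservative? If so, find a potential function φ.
No, ∇×F = (12*y**2 + 4*sin(2*z), 6*x**2, 2*cosh(x)) ≠ 0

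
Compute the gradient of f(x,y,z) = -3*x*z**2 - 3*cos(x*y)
(3*y*sin(x*y) - 3*z**2, 3*x*sin(x*y), -6*x*z)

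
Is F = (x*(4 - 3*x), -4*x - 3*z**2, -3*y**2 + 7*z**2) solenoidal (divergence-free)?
No, ∇·F = -6*x + 14*z + 4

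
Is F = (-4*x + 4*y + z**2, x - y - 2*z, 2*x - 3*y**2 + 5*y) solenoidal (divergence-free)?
No, ∇·F = -5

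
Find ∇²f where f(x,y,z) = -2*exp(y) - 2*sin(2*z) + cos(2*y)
-2*exp(y) + 8*sin(2*z) - 4*cos(2*y)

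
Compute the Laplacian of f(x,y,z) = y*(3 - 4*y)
-8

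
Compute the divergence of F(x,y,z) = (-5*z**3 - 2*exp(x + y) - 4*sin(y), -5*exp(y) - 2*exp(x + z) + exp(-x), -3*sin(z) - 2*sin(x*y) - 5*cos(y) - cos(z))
-5*exp(y) - 2*exp(x + y) + sin(z) - 3*cos(z)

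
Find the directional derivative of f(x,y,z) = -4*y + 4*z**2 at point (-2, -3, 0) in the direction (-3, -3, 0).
2*sqrt(2)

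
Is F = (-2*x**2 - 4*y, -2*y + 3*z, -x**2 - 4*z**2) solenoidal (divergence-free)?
No, ∇·F = -4*x - 8*z - 2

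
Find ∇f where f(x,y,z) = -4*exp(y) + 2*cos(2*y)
(0, -4*exp(y) - 4*sin(2*y), 0)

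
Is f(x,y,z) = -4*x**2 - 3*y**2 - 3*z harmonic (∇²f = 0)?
No, ∇²f = -14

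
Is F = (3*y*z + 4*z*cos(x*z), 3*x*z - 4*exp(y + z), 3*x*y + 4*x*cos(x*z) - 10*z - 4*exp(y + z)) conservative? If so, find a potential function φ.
Yes, F is conservative. φ = 3*x*y*z - 5*z**2 - 4*exp(y + z) + 4*sin(x*z)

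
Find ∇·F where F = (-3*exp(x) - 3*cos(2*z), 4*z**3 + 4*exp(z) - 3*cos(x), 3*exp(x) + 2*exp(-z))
-3*exp(x) - 2*exp(-z)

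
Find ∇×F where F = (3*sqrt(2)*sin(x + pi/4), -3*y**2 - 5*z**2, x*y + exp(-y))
(x + 10*z - exp(-y), -y, 0)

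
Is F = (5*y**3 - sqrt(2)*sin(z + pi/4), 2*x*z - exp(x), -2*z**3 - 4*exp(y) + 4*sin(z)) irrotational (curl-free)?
No, ∇×F = (-2*x - 4*exp(y), -sqrt(2)*cos(z + pi/4), -15*y**2 + 2*z - exp(x))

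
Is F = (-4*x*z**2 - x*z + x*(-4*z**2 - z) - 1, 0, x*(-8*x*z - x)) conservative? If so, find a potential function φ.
Yes, F is conservative. φ = x*(-4*x*z**2 - x*z - 1)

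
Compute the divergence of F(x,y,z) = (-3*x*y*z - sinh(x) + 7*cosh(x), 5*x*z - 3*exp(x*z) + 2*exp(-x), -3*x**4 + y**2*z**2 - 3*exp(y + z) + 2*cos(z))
2*y**2*z - 3*y*z - 3*exp(y + z) - 2*sin(z) + 7*sinh(x) - cosh(x)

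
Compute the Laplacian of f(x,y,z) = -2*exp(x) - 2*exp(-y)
-2*exp(x) - 2*exp(-y)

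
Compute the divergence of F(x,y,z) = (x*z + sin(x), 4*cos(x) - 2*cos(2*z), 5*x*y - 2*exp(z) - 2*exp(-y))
z - 2*exp(z) + cos(x)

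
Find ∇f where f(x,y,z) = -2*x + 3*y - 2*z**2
(-2, 3, -4*z)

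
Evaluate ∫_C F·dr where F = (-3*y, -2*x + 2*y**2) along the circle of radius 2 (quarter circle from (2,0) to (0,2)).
pi + 16/3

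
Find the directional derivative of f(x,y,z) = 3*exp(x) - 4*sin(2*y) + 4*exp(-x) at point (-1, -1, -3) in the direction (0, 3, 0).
-8*cos(2)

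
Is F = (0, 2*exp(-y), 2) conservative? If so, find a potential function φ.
Yes, F is conservative. φ = 2*z - 2*exp(-y)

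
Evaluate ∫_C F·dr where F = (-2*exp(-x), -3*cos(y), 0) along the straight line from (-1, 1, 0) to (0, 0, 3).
-2*E + 2 + 3*sin(1)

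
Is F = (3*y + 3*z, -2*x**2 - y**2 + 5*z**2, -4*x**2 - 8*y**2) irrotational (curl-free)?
No, ∇×F = (-16*y - 10*z, 8*x + 3, -4*x - 3)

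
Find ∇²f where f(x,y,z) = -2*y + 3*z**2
6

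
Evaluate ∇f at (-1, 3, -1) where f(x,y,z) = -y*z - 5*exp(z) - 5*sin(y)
(0, 1 - 5*cos(3), -3 - 5*exp(-1))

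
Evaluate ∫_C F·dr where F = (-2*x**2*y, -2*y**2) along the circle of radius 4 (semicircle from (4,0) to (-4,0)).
64*pi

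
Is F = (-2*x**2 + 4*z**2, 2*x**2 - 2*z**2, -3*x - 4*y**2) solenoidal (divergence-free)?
No, ∇·F = -4*x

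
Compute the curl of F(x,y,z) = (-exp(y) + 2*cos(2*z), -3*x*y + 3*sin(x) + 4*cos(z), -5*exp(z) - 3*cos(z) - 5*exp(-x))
(4*sin(z), -4*sin(2*z) - 5*exp(-x), -3*y + exp(y) + 3*cos(x))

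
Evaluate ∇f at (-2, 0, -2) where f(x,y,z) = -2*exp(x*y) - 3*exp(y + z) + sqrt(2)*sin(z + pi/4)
(0, 4 - 3*exp(-2), -3*exp(-2) + sqrt(2)*sin(pi/4 + 2))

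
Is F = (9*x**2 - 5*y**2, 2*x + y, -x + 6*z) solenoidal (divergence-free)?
No, ∇·F = 18*x + 7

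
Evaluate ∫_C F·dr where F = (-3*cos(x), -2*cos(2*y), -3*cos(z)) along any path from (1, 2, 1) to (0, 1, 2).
-4*sin(2) + sin(4) + 6*sin(1)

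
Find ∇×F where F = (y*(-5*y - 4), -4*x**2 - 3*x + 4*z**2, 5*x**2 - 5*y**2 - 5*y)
(-10*y - 8*z - 5, -10*x, -8*x + 10*y + 1)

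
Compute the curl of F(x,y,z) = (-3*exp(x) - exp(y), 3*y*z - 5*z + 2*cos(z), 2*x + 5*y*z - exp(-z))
(-3*y + 5*z + 2*sin(z) + 5, -2, exp(y))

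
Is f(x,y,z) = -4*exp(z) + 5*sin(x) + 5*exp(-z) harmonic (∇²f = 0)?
No, ∇²f = -4*exp(z) - 5*sin(x) + 5*exp(-z)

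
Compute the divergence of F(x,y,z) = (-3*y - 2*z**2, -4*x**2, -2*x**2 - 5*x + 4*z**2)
8*z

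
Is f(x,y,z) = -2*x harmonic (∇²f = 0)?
Yes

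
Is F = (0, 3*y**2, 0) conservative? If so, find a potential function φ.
Yes, F is conservative. φ = y**3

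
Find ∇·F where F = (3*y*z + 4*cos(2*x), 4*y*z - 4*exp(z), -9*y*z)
-9*y + 4*z - 8*sin(2*x)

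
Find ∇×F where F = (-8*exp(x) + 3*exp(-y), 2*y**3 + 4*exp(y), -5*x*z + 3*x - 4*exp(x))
(0, 5*z + 4*exp(x) - 3, 3*exp(-y))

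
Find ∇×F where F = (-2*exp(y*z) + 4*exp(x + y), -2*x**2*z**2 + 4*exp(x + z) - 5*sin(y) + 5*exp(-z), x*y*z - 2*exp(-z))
(4*x**2*z + x*z - 4*exp(x + z) + 5*exp(-z), y*(-z - 2*exp(y*z)), -4*x*z**2 + 2*z*exp(y*z) - 4*exp(x + y) + 4*exp(x + z))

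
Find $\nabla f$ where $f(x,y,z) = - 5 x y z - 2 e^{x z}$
(z*(-5*y - 2*exp(x*z)), -5*x*z, x*(-5*y - 2*exp(x*z)))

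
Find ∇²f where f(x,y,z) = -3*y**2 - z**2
-8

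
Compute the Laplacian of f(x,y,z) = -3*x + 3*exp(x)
3*exp(x)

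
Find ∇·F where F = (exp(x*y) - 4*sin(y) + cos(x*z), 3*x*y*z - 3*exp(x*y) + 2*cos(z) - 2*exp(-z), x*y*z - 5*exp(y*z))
x*y + 3*x*z - 3*x*exp(x*y) + y*exp(x*y) - 5*y*exp(y*z) - z*sin(x*z)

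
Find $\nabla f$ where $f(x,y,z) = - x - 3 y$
(-1, -3, 0)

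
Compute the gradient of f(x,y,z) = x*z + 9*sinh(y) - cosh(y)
(z, -sinh(y) + 9*cosh(y), x)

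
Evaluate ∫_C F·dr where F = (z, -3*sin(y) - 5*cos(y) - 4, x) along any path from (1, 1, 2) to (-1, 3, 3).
-13 + 3*cos(3) - 3*cos(1) - 5*sin(3) + 5*sin(1)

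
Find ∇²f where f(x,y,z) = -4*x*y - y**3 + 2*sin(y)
-6*y - 2*sin(y)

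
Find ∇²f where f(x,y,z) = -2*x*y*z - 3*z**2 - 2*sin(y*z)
2*y**2*sin(y*z) + 2*z**2*sin(y*z) - 6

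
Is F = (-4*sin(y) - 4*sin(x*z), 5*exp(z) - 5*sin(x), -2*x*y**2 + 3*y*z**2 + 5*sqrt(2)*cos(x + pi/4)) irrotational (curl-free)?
No, ∇×F = (-4*x*y + 3*z**2 - 5*exp(z), -4*x*cos(x*z) + 2*y**2 + 5*sqrt(2)*sin(x + pi/4), -5*cos(x) + 4*cos(y))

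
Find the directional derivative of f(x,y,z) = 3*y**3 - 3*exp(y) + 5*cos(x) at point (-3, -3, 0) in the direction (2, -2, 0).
sqrt(2)*(-81*exp(3) + 3 + 5*exp(3)*sin(3))*exp(-3)/2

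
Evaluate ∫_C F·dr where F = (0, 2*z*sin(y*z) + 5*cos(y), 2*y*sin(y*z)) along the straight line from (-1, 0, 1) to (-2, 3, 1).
5*sin(3) - 2*cos(3) + 2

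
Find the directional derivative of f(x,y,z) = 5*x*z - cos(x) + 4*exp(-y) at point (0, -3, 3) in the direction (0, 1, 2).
-4*sqrt(5)*exp(3)/5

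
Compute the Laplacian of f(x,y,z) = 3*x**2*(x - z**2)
-6*x**2 + 18*x - 6*z**2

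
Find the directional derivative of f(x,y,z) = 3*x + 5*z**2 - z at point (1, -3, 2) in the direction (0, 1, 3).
57*sqrt(10)/10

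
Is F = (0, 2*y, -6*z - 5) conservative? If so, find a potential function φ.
Yes, F is conservative. φ = y**2 - 3*z**2 - 5*z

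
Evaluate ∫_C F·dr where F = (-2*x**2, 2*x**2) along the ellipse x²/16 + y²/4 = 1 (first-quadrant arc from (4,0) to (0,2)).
256/3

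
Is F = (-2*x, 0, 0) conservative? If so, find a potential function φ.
Yes, F is conservative. φ = -x**2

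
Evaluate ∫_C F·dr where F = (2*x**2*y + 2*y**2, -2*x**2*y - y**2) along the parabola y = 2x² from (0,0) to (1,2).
-44/15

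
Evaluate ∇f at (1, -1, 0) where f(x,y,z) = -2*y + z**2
(0, -2, 0)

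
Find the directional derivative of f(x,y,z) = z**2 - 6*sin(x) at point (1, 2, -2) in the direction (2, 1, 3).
-6*sqrt(14)*(cos(1) + 1)/7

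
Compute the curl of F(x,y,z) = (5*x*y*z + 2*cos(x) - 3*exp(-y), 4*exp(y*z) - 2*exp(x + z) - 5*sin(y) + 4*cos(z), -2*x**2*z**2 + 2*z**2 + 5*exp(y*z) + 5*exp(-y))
(-4*y*exp(y*z) + 5*z*exp(y*z) + 2*exp(x + z) + 4*sin(z) - 5*exp(-y), x*(5*y + 4*z**2), -5*x*z - 2*exp(x + z) - 3*exp(-y))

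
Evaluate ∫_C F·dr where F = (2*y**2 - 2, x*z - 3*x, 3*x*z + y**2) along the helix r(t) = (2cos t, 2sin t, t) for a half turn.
-76/3 - 4*pi + pi**2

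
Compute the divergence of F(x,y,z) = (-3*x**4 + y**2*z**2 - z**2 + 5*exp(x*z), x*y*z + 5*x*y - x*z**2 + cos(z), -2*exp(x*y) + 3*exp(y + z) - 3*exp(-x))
-12*x**3 + x*z + 5*x + 5*z*exp(x*z) + 3*exp(y + z)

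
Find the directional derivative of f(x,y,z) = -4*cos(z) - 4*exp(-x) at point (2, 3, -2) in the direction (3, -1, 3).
12*sqrt(19)*(-exp(2)*sin(2) + 1)*exp(-2)/19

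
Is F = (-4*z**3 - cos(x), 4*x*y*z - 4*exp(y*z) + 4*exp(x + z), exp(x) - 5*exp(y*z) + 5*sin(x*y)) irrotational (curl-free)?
No, ∇×F = (-4*x*y + 5*x*cos(x*y) + 4*y*exp(y*z) - 5*z*exp(y*z) - 4*exp(x + z), -5*y*cos(x*y) - 12*z**2 - exp(x), 4*y*z + 4*exp(x + z))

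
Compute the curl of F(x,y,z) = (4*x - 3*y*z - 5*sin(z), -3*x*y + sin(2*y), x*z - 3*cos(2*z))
(0, -3*y - z - 5*cos(z), -3*y + 3*z)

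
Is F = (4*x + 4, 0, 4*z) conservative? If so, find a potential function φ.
Yes, F is conservative. φ = 2*x**2 + 4*x + 2*z**2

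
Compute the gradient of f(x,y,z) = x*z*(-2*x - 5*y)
(z*(-4*x - 5*y), -5*x*z, -x*(2*x + 5*y))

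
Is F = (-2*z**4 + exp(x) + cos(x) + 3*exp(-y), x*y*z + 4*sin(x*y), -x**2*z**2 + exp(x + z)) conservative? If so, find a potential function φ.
No, ∇×F = (-x*y, 2*x*z**2 - 8*z**3 - exp(x + z), y*z + 4*y*cos(x*y) + 3*exp(-y)) ≠ 0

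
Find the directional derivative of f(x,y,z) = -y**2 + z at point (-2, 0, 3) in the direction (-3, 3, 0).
0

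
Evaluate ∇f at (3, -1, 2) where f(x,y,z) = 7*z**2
(0, 0, 28)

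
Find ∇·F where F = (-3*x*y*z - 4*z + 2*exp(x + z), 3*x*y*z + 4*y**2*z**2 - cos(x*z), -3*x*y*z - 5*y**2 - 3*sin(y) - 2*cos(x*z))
-3*x*y + 3*x*z + 2*x*sin(x*z) + 8*y*z**2 - 3*y*z + 2*exp(x + z)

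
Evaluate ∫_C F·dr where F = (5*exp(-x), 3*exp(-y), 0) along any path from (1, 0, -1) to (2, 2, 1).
-8*exp(-2) + 5*exp(-1) + 3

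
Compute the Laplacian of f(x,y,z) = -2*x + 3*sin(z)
-3*sin(z)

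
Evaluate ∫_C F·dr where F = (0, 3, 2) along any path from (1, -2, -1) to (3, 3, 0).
17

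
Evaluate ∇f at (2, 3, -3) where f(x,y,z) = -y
(0, -1, 0)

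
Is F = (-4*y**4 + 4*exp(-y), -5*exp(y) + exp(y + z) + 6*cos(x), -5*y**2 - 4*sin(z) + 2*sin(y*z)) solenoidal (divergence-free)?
No, ∇·F = 2*y*cos(y*z) - 5*exp(y) + exp(y + z) - 4*cos(z)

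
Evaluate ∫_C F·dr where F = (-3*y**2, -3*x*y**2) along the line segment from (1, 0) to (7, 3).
-405/2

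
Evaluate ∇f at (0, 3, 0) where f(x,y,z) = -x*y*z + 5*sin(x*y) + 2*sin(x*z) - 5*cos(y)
(15, 5*sin(3), 0)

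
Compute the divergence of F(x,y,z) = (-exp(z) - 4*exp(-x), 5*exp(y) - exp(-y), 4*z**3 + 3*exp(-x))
12*z**2 + 5*exp(y) + exp(-y) + 4*exp(-x)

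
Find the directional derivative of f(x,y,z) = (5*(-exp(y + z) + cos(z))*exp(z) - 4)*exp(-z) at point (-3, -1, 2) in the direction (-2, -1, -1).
sqrt(6)*(-4 + 5*exp(2)*sin(2) + 10*exp(3))*exp(-2)/6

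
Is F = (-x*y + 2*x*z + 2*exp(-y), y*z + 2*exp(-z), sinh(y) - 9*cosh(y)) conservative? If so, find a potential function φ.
No, ∇×F = (-y - 9*sinh(y) + cosh(y) + 2*exp(-z), 2*x, x + 2*exp(-y)) ≠ 0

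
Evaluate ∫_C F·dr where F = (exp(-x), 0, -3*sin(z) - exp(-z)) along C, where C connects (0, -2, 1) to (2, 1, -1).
(-E - 1 + exp(2) + exp(3))*exp(-2)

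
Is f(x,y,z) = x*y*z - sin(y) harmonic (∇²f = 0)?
No, ∇²f = sin(y)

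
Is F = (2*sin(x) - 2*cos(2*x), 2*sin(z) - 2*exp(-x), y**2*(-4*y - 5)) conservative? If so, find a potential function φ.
No, ∇×F = (-12*y**2 - 10*y - 2*cos(z), 0, 2*exp(-x)) ≠ 0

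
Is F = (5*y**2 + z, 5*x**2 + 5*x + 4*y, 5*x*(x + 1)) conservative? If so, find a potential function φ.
No, ∇×F = (0, -10*x - 4, 10*x - 10*y + 5) ≠ 0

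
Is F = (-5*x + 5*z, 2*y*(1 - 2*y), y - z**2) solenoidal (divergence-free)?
No, ∇·F = -8*y - 2*z - 3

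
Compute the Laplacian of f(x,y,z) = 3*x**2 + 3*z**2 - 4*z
12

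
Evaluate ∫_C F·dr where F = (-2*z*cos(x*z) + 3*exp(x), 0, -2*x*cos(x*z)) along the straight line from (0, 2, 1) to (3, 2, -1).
-3 + 2*sin(3) + 3*exp(3)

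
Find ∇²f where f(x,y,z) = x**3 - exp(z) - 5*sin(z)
6*x - exp(z) + 5*sin(z)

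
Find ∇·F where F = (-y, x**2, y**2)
0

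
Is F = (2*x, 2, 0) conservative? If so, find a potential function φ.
Yes, F is conservative. φ = x**2 + 2*y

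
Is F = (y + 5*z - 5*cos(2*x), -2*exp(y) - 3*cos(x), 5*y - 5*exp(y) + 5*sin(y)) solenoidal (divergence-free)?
No, ∇·F = -2*exp(y) + 10*sin(2*x)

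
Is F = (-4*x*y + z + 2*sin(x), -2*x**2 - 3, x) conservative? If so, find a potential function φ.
Yes, F is conservative. φ = -2*x**2*y + x*z - 3*y - 2*cos(x)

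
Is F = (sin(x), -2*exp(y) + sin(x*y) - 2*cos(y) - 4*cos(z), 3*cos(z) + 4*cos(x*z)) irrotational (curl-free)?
No, ∇×F = (-4*sin(z), 4*z*sin(x*z), y*cos(x*y))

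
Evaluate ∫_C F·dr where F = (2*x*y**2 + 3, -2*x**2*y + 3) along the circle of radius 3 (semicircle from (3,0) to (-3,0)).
-18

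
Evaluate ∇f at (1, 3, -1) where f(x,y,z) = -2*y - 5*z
(0, -2, -5)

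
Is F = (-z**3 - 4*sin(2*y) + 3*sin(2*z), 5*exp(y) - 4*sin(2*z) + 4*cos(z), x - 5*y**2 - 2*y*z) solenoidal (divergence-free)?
No, ∇·F = -2*y + 5*exp(y)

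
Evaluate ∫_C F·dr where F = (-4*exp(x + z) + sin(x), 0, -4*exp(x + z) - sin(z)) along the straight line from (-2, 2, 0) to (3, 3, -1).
-8*sinh(2) - 1 + cos(2) + cos(1) - cos(3)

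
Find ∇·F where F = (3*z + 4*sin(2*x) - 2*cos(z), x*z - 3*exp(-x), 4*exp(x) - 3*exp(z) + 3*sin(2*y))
-3*exp(z) + 8*cos(2*x)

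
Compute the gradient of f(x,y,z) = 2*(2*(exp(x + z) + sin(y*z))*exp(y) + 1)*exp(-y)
(4*exp(x + z), 4*z*cos(y*z) - 2*exp(-y), 4*y*cos(y*z) + 4*exp(x + z))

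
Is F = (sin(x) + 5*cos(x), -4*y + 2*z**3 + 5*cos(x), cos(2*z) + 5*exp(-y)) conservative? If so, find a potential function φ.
No, ∇×F = (-6*z**2 - 5*exp(-y), 0, -5*sin(x)) ≠ 0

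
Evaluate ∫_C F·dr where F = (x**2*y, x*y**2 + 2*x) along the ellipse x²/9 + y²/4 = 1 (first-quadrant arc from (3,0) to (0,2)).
9*pi/8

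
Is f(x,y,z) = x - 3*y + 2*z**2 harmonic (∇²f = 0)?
No, ∇²f = 4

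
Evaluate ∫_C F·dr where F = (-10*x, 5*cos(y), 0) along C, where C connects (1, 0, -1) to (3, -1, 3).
-40 - 5*sin(1)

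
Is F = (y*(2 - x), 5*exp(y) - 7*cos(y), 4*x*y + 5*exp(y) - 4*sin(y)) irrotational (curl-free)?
No, ∇×F = (4*x + 5*exp(y) - 4*cos(y), -4*y, x - 2)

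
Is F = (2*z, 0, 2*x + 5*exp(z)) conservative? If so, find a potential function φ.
Yes, F is conservative. φ = 2*x*z + 5*exp(z)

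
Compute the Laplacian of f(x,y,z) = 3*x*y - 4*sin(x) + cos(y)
4*sin(x) - cos(y)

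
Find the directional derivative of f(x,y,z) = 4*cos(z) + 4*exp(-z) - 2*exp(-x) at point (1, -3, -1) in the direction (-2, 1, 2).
4*(2*E*(-E + sin(1)) - 1)*exp(-1)/3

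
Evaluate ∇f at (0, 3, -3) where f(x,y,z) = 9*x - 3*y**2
(9, -18, 0)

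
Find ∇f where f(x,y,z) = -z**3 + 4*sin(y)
(0, 4*cos(y), -3*z**2)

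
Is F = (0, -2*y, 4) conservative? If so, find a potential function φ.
Yes, F is conservative. φ = -y**2 + 4*z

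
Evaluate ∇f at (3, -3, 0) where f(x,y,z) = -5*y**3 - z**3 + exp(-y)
(0, -135 - exp(3), 0)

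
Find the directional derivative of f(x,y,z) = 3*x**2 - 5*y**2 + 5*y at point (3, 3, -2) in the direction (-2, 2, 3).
-86*sqrt(17)/17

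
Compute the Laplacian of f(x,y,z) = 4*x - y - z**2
-2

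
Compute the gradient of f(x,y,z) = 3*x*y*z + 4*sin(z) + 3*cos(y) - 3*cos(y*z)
(3*y*z, 3*x*z + 3*z*sin(y*z) - 3*sin(y), 3*x*y + 3*y*sin(y*z) + 4*cos(z))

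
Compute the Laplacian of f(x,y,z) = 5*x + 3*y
0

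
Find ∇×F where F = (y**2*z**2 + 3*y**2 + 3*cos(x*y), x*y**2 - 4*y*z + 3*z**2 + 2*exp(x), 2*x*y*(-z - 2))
(-2*x*(z + 2) + 4*y - 6*z, 2*y*(y*z + z + 2), 3*x*sin(x*y) + y**2 - 2*y*z**2 - 6*y + 2*exp(x))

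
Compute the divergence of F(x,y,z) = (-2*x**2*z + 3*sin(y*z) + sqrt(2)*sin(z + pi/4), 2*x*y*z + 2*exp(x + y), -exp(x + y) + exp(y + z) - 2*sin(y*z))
-2*x*z - 2*y*cos(y*z) + 2*exp(x + y) + exp(y + z)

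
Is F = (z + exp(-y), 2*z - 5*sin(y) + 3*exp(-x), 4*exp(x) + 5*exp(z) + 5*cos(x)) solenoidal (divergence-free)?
No, ∇·F = 5*exp(z) - 5*cos(y)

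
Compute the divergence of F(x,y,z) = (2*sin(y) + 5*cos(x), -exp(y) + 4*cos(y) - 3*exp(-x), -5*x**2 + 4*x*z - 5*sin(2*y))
4*x - exp(y) - 5*sin(x) - 4*sin(y)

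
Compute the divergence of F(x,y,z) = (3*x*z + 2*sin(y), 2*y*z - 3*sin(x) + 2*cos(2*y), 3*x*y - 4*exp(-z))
5*z - 4*sin(2*y) + 4*exp(-z)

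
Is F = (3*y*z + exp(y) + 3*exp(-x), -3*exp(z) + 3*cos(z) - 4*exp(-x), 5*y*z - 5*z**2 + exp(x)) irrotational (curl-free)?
No, ∇×F = (5*z + 3*exp(z) + 3*sin(z), 3*y - exp(x), -3*z - exp(y) + 4*exp(-x))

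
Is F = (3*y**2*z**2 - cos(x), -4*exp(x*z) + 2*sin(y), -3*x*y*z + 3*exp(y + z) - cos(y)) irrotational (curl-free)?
No, ∇×F = (-3*x*z + 4*x*exp(x*z) + 3*exp(y + z) + sin(y), 3*y*z*(2*y + 1), 2*z*(-3*y*z - 2*exp(x*z)))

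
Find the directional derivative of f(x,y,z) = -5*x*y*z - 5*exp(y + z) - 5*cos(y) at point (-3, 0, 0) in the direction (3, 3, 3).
-10*sqrt(3)/3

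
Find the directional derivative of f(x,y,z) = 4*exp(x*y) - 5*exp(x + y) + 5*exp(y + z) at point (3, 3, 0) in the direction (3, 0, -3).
sqrt(2)*(-5 + (-5 + 12*exp(3))*exp(3))*exp(3)/2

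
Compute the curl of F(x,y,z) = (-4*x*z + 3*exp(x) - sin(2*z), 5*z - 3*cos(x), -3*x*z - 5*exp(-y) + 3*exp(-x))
(-5 + 5*exp(-y), -4*x + 3*z - 2*cos(2*z) + 3*exp(-x), 3*sin(x))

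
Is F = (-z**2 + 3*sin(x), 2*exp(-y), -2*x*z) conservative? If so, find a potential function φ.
Yes, F is conservative. φ = -x*z**2 - 3*cos(x) - 2*exp(-y)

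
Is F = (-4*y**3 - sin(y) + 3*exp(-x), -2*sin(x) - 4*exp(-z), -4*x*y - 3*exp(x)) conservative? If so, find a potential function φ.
No, ∇×F = (-4*x - 4*exp(-z), 4*y + 3*exp(x), 12*y**2 - 2*cos(x) + cos(y)) ≠ 0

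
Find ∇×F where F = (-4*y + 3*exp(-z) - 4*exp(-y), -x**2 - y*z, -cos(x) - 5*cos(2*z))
(y, -sin(x) - 3*exp(-z), -2*x + 4 - 4*exp(-y))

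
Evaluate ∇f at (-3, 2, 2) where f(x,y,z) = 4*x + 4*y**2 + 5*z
(4, 16, 5)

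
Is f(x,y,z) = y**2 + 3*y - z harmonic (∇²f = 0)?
No, ∇²f = 2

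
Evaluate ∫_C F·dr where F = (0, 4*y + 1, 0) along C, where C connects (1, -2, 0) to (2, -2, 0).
0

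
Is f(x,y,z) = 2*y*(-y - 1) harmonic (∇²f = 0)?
No, ∇²f = -4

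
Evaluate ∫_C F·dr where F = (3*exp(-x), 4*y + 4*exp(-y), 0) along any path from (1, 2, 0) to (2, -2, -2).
(-4*exp(4) + 1 + 3*E)*exp(-2)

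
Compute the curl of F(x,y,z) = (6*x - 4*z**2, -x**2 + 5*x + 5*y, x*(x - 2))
(0, -2*x - 8*z + 2, 5 - 2*x)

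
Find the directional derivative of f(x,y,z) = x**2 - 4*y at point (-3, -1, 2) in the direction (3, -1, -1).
-14*sqrt(11)/11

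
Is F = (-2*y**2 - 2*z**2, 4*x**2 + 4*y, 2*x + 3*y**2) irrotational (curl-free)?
No, ∇×F = (6*y, -4*z - 2, 8*x + 4*y)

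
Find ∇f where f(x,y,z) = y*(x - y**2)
(y, x - 3*y**2, 0)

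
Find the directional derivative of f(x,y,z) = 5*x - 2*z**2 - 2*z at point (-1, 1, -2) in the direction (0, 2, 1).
6*sqrt(5)/5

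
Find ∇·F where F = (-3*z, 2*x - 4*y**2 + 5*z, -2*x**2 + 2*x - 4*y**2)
-8*y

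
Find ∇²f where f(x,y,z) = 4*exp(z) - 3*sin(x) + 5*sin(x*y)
-5*x**2*sin(x*y) - 5*y**2*sin(x*y) + 4*exp(z) + 3*sin(x)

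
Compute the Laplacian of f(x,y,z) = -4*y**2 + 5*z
-8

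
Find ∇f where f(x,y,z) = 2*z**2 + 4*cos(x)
(-4*sin(x), 0, 4*z)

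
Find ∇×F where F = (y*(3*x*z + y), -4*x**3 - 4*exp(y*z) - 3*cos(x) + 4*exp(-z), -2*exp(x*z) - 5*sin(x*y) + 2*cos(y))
(-5*x*cos(x*y) + 4*y*exp(y*z) - 2*sin(y) + 4*exp(-z), 3*x*y + 5*y*cos(x*y) + 2*z*exp(x*z), -12*x**2 - 3*x*z - 2*y + 3*sin(x))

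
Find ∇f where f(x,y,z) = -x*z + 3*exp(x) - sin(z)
(-z + 3*exp(x), 0, -x - cos(z))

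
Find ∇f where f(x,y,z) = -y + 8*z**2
(0, -1, 16*z)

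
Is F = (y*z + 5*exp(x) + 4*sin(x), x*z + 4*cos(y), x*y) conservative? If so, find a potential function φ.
Yes, F is conservative. φ = x*y*z + 5*exp(x) + 4*sin(y) - 4*cos(x)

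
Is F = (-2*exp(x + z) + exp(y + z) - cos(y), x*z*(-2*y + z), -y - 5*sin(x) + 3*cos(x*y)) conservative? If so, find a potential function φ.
No, ∇×F = (2*x*y - 2*x*z - 3*x*sin(x*y) - 1, 3*y*sin(x*y) - 2*exp(x + z) + exp(y + z) + 5*cos(x), -z*(2*y - z) - exp(y + z) - sin(y)) ≠ 0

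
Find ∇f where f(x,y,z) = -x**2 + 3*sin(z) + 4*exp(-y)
(-2*x, -4*exp(-y), 3*cos(z))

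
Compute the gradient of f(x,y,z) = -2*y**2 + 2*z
(0, -4*y, 2)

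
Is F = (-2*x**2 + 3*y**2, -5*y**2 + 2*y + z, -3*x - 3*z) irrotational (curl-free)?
No, ∇×F = (-1, 3, -6*y)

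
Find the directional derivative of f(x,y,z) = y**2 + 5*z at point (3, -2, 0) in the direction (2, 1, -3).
-19*sqrt(14)/14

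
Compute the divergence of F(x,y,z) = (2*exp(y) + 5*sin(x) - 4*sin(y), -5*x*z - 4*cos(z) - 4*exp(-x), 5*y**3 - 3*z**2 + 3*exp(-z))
-6*z + 5*cos(x) - 3*exp(-z)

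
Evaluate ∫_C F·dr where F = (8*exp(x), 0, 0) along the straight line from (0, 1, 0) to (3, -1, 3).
-8 + 8*exp(3)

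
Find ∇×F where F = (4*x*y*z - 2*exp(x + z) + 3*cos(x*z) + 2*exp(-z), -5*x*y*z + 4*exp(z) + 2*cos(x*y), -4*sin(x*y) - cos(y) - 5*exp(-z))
(5*x*y - 4*x*cos(x*y) - 4*exp(z) + sin(y), 4*x*y - 3*x*sin(x*z) + 4*y*cos(x*y) - 2*exp(x + z) - 2*exp(-z), -4*x*z - 5*y*z - 2*y*sin(x*y))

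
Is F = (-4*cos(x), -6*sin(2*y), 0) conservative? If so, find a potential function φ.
Yes, F is conservative. φ = -4*sin(x) + 3*cos(2*y)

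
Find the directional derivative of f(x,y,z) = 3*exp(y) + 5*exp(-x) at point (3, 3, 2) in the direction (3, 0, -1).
-3*sqrt(10)*exp(-3)/2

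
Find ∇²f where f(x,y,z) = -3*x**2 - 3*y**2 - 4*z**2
-20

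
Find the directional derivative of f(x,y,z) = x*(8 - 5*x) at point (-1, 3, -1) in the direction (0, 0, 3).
0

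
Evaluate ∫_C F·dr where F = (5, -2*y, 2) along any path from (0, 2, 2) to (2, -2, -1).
4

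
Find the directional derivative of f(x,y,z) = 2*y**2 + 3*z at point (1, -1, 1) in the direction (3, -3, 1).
15*sqrt(19)/19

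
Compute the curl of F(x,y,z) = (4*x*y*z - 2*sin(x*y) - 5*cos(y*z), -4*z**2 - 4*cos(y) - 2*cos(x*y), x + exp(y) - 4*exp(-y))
(8*z + exp(y) + 4*exp(-y), 4*x*y + 5*y*sin(y*z) - 1, -4*x*z + 2*x*cos(x*y) + 2*y*sin(x*y) - 5*z*sin(y*z))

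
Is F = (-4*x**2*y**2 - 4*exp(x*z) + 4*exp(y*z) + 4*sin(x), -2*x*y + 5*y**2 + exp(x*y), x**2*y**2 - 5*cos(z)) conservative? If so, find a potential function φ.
No, ∇×F = (2*x**2*y, -2*x*y**2 - 4*x*exp(x*z) + 4*y*exp(y*z), 8*x**2*y + y*exp(x*y) - 2*y - 4*z*exp(y*z)) ≠ 0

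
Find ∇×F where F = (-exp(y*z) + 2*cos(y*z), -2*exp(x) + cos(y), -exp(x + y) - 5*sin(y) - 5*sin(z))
(-exp(x + y) - 5*cos(y), -y*exp(y*z) - 2*y*sin(y*z) + exp(x + y), z*exp(y*z) + 2*z*sin(y*z) - 2*exp(x))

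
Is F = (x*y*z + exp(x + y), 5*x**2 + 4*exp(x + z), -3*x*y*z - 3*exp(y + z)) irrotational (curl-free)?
No, ∇×F = (-3*x*z - 4*exp(x + z) - 3*exp(y + z), y*(x + 3*z), -x*z + 10*x - exp(x + y) + 4*exp(x + z))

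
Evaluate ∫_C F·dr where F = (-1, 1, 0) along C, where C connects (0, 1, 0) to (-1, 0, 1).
0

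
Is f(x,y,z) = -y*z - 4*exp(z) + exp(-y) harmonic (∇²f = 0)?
No, ∇²f = -4*exp(z) + exp(-y)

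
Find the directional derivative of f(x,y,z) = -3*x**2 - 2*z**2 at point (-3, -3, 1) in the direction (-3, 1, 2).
-31*sqrt(14)/7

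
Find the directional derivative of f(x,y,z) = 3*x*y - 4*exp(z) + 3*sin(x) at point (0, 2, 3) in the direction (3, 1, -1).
sqrt(11)*(27 + 4*exp(3))/11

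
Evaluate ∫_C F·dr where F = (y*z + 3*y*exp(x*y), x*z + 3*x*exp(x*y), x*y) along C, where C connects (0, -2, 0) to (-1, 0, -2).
0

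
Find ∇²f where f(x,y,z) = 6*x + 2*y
0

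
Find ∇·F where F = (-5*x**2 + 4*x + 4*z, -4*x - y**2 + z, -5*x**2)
-10*x - 2*y + 4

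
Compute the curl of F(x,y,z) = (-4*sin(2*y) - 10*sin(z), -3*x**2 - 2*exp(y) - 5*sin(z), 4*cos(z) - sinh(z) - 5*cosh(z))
(5*cos(z), -10*cos(z), -6*x + 8*cos(2*y))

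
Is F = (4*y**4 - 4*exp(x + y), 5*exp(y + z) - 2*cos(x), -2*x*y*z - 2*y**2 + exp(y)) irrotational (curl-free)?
No, ∇×F = (-2*x*z - 4*y + exp(y) - 5*exp(y + z), 2*y*z, -16*y**3 + 4*exp(x + y) + 2*sin(x))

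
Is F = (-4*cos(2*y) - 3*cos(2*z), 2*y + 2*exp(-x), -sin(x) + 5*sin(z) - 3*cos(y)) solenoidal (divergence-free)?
No, ∇·F = 5*cos(z) + 2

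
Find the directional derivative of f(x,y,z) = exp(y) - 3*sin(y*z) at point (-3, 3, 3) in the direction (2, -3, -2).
3*sqrt(17)*(-exp(3) + 15*cos(9))/17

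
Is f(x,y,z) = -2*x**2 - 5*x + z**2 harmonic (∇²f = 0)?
No, ∇²f = -2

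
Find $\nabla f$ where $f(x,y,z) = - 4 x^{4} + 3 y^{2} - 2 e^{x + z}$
(-16*x**3 - 2*exp(x + z), 6*y, -2*exp(x + z))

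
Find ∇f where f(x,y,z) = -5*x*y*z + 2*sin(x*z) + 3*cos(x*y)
(-5*y*z - 3*y*sin(x*y) + 2*z*cos(x*z), -x*(5*z + 3*sin(x*y)), x*(-5*y + 2*cos(x*z)))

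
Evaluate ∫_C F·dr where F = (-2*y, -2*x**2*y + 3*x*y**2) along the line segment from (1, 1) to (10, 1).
-18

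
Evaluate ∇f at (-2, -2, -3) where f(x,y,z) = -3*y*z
(0, 9, 6)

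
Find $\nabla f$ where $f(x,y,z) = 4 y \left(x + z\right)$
(4*y, 4*x + 4*z, 4*y)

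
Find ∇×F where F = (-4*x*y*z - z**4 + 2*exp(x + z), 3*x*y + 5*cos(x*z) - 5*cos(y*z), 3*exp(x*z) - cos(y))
(5*x*sin(x*z) - 5*y*sin(y*z) + sin(y), -4*x*y - 4*z**3 - 3*z*exp(x*z) + 2*exp(x + z), 4*x*z + 3*y - 5*z*sin(x*z))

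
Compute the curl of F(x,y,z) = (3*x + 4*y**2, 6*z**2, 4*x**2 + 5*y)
(5 - 12*z, -8*x, -8*y)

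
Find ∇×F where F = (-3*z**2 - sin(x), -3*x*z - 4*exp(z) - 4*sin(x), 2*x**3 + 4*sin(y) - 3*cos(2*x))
(3*x + 4*exp(z) + 4*cos(y), -6*x**2 - 6*z - 6*sin(2*x), -3*z - 4*cos(x))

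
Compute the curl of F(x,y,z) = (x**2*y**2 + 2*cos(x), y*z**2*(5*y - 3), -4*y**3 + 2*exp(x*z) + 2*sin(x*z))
(2*y*(-6*y - z*(5*y - 3)), -2*z*(exp(x*z) + cos(x*z)), -2*x**2*y)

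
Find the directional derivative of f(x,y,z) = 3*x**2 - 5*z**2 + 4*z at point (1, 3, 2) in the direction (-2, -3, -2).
20*sqrt(17)/17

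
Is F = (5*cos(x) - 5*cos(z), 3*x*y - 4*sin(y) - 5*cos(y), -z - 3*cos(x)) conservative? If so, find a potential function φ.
No, ∇×F = (0, -3*sin(x) + 5*sin(z), 3*y) ≠ 0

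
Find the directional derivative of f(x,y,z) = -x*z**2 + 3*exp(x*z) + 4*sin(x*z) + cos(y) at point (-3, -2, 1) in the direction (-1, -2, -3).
sqrt(14)*(32*exp(3)*cos(3) - 17*exp(3) - 2*exp(3)*sin(2) + 24)*exp(-3)/14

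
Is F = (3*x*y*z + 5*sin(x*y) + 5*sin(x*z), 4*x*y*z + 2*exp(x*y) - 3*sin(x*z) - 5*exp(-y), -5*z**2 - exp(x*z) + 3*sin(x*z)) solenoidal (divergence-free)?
No, ∇·F = 4*x*z + 2*x*exp(x*y) - x*exp(x*z) + 3*x*cos(x*z) + 3*y*z + 5*y*cos(x*y) + 5*z*cos(x*z) - 10*z + 5*exp(-y)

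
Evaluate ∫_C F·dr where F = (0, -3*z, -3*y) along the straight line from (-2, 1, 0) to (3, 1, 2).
-6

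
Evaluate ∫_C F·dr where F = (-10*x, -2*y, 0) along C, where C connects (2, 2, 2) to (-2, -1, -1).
3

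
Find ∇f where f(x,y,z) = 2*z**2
(0, 0, 4*z)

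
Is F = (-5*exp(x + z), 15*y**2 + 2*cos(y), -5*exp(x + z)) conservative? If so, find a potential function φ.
Yes, F is conservative. φ = 5*y**3 - 5*exp(x + z) + 2*sin(y)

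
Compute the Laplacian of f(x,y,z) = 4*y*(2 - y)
-8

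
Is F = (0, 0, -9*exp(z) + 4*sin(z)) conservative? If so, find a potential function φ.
Yes, F is conservative. φ = -9*exp(z) - 4*cos(z)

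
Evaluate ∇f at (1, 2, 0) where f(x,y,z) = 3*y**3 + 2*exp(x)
(2*E, 36, 0)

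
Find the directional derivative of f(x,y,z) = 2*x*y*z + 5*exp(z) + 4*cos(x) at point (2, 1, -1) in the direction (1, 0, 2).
2*sqrt(5)*(-2*E*sin(2) + 5 + 3*E)*exp(-1)/5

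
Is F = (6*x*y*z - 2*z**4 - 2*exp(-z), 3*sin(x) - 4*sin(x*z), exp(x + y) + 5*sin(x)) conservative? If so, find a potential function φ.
No, ∇×F = (4*x*cos(x*z) + exp(x + y), 6*x*y - 8*z**3 - exp(x + y) - 5*cos(x) + 2*exp(-z), -6*x*z - 4*z*cos(x*z) + 3*cos(x)) ≠ 0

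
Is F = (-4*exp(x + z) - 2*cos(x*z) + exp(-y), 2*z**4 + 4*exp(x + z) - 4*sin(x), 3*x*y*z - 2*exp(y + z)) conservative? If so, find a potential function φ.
No, ∇×F = (3*x*z - 8*z**3 - 4*exp(x + z) - 2*exp(y + z), 2*x*sin(x*z) - 3*y*z - 4*exp(x + z), (4*(exp(x + z) - cos(x))*exp(y) + 1)*exp(-y)) ≠ 0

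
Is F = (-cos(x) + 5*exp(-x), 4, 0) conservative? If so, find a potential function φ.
Yes, F is conservative. φ = 4*y - sin(x) - 5*exp(-x)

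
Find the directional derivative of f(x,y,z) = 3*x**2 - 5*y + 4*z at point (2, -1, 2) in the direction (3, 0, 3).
8*sqrt(2)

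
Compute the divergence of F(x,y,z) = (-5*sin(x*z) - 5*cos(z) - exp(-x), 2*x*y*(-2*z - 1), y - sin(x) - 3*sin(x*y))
-4*x*z - 2*x - 5*z*cos(x*z) + exp(-x)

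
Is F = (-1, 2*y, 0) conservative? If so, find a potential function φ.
Yes, F is conservative. φ = -x + y**2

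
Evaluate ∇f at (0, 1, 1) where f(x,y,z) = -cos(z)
(0, 0, sin(1))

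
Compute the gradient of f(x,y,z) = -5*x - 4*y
(-5, -4, 0)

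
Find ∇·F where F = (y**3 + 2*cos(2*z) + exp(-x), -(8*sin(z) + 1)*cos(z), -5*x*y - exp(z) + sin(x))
-exp(z) - exp(-x)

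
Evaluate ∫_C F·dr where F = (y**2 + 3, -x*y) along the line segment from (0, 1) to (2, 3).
10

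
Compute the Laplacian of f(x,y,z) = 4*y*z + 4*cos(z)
-4*cos(z)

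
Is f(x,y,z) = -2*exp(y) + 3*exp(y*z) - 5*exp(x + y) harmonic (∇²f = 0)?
No, ∇²f = 3*y**2*exp(y*z) + 3*z**2*exp(y*z) - 2*exp(y) - 10*exp(x + y)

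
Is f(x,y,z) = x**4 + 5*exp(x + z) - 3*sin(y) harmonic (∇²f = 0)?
No, ∇²f = 12*x**2 + 10*exp(x + z) + 3*sin(y)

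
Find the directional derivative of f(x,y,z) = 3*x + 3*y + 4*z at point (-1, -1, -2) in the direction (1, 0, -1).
-sqrt(2)/2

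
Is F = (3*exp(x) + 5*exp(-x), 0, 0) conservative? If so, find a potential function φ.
Yes, F is conservative. φ = 3*exp(x) - 5*exp(-x)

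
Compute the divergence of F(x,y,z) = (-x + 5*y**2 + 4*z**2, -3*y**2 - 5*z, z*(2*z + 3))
-6*y + 4*z + 2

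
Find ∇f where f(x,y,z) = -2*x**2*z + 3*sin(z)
(-4*x*z, 0, -2*x**2 + 3*cos(z))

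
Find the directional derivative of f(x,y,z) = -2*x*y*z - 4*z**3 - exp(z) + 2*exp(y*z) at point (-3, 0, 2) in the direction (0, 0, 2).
-48 - exp(2)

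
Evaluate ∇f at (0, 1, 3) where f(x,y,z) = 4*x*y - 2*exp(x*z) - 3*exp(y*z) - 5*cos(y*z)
(-2, -9*exp(3) + 15*sin(3), -3*exp(3) + 5*sin(3))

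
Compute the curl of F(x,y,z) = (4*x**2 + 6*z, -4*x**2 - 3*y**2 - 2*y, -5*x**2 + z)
(0, 10*x + 6, -8*x)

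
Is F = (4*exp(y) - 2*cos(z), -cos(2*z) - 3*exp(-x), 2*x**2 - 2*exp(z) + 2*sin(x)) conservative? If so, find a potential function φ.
No, ∇×F = (-2*sin(2*z), -4*x + 2*sin(z) - 2*cos(x), -4*exp(y) + 3*exp(-x)) ≠ 0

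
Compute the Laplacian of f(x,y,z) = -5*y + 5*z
0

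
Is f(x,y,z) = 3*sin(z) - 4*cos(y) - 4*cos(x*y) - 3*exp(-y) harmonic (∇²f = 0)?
No, ∇²f = 4*x**2*cos(x*y) + 4*y**2*cos(x*y) - 3*sin(z) + 4*cos(y) - 3*exp(-y)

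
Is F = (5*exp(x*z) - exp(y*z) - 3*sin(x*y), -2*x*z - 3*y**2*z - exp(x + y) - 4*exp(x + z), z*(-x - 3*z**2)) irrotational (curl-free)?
No, ∇×F = (2*x + 3*y**2 + 4*exp(x + z), 5*x*exp(x*z) - y*exp(y*z) + z, 3*x*cos(x*y) + z*exp(y*z) - 2*z - exp(x + y) - 4*exp(x + z))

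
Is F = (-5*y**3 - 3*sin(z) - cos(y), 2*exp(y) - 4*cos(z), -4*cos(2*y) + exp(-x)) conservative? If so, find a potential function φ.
No, ∇×F = (8*sin(2*y) - 4*sin(z), -3*cos(z) + exp(-x), 15*y**2 - sin(y)) ≠ 0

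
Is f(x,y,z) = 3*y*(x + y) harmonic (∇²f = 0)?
No, ∇²f = 6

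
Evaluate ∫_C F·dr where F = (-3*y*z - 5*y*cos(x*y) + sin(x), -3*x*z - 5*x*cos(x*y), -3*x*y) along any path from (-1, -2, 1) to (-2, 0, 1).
-cos(2) + cos(1) + 5*sin(2) + 6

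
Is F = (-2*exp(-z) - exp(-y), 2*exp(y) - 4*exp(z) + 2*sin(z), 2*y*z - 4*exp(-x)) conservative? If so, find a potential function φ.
No, ∇×F = (2*z + 4*exp(z) - 2*cos(z), 2*exp(-z) - 4*exp(-x), -exp(-y)) ≠ 0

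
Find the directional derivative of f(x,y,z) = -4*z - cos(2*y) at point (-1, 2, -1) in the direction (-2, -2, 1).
-4/3 - 4*sin(4)/3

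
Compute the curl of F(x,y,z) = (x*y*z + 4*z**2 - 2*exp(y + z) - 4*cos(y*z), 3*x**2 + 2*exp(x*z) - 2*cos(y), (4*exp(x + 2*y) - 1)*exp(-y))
(-2*x*exp(x*z) + 4*exp(x + y) + exp(-y), x*y + 4*y*sin(y*z) + 8*z - 4*exp(x + y) - 2*exp(y + z), -x*z + 6*x + 2*z*exp(x*z) - 4*z*sin(y*z) + 2*exp(y + z))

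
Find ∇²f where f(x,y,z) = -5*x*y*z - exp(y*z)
(-y**2 - z**2)*exp(y*z)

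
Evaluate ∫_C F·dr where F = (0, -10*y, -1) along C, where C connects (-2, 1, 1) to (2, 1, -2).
3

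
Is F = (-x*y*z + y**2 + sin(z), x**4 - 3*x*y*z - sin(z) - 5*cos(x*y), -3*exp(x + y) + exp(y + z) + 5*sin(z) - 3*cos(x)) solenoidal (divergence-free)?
No, ∇·F = -3*x*z + 5*x*sin(x*y) - y*z + exp(y + z) + 5*cos(z)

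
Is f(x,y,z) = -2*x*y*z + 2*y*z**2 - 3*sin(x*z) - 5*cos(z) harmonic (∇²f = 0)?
No, ∇²f = 3*x**2*sin(x*z) + 4*y + 3*z**2*sin(x*z) + 5*cos(z)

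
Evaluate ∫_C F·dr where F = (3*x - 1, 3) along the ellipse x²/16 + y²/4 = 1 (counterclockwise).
0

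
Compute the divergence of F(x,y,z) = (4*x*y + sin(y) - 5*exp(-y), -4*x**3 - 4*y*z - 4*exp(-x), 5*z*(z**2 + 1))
4*y + 15*z**2 - 4*z + 5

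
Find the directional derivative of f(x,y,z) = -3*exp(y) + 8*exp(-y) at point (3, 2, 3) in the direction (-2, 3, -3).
3*sqrt(22)*(-3*exp(4) - 8)*exp(-2)/22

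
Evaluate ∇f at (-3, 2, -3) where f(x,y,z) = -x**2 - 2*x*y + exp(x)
(exp(-3) + 2, 6, 0)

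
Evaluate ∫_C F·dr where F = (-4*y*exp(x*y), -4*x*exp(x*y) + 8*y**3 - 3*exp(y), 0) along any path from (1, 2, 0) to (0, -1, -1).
-34 - 3*exp(-1) + 7*exp(2)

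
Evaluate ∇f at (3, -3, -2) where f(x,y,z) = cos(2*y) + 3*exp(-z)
(0, 2*sin(6), -3*exp(2))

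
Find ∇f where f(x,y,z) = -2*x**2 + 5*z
(-4*x, 0, 5)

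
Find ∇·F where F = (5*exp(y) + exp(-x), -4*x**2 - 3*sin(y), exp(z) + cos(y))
exp(z) - 3*cos(y) - exp(-x)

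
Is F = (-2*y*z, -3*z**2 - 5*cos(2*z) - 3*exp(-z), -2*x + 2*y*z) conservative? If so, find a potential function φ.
No, ∇×F = (8*z - 10*sin(2*z) - 3*exp(-z), 2 - 2*y, 2*z) ≠ 0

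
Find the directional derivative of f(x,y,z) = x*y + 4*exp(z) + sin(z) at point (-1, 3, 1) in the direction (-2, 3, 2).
sqrt(17)*(-9 + 2*cos(1) + 8*E)/17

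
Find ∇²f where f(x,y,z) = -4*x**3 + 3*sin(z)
-24*x - 3*sin(z)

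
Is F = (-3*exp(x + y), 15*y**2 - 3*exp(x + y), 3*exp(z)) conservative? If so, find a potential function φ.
Yes, F is conservative. φ = 5*y**3 + 3*exp(z) - 3*exp(x + y)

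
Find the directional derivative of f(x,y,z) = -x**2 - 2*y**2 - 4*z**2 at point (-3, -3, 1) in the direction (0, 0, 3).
-8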